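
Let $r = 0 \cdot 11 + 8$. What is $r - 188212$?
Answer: $-188204$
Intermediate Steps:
$r = 8$ ($r = 0 + 8 = 8$)
$r - 188212 = 8 - 188212 = -188204$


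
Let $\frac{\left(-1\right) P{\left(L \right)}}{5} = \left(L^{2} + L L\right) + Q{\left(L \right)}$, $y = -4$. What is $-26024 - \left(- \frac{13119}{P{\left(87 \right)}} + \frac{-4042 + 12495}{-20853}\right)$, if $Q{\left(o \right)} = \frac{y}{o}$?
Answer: $- \frac{3573511302449299}{137317213530} \approx -26024.0$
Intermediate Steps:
$Q{\left(o \right)} = - \frac{4}{o}$
$P{\left(L \right)} = - 10 L^{2} + \frac{20}{L}$ ($P{\left(L \right)} = - 5 \left(\left(L^{2} + L L\right) - \frac{4}{L}\right) = - 5 \left(\left(L^{2} + L^{2}\right) - \frac{4}{L}\right) = - 5 \left(2 L^{2} - \frac{4}{L}\right) = - 5 \left(- \frac{4}{L} + 2 L^{2}\right) = - 10 L^{2} + \frac{20}{L}$)
$-26024 - \left(- \frac{13119}{P{\left(87 \right)}} + \frac{-4042 + 12495}{-20853}\right) = -26024 - \left(- \frac{13119}{10 \cdot \frac{1}{87} \left(2 - 87^{3}\right)} + \frac{-4042 + 12495}{-20853}\right) = -26024 - \left(- \frac{13119}{10 \cdot \frac{1}{87} \left(2 - 658503\right)} + 8453 \left(- \frac{1}{20853}\right)\right) = -26024 - \left(- \frac{13119}{10 \cdot \frac{1}{87} \left(2 - 658503\right)} - \frac{8453}{20853}\right) = -26024 - \left(- \frac{13119}{10 \cdot \frac{1}{87} \left(-658501\right)} - \frac{8453}{20853}\right) = -26024 - \left(- \frac{13119}{- \frac{6585010}{87}} - \frac{8453}{20853}\right) = -26024 - \left(\left(-13119\right) \left(- \frac{87}{6585010}\right) - \frac{8453}{20853}\right) = -26024 - \left(\frac{1141353}{6585010} - \frac{8453}{20853}\right) = -26024 - - \frac{31862455421}{137317213530} = -26024 + \frac{31862455421}{137317213530} = - \frac{3573511302449299}{137317213530}$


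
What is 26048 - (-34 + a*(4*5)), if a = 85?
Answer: 24382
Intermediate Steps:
26048 - (-34 + a*(4*5)) = 26048 - (-34 + 85*(4*5)) = 26048 - (-34 + 85*20) = 26048 - (-34 + 1700) = 26048 - 1*1666 = 26048 - 1666 = 24382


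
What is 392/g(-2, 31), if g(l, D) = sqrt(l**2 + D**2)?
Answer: 392*sqrt(965)/965 ≈ 12.619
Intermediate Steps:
g(l, D) = sqrt(D**2 + l**2)
392/g(-2, 31) = 392/(sqrt(31**2 + (-2)**2)) = 392/(sqrt(961 + 4)) = 392/(sqrt(965)) = 392*(sqrt(965)/965) = 392*sqrt(965)/965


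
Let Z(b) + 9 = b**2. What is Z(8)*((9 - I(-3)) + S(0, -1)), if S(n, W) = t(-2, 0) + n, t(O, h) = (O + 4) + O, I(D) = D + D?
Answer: 825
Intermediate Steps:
I(D) = 2*D
t(O, h) = 4 + 2*O (t(O, h) = (4 + O) + O = 4 + 2*O)
S(n, W) = n (S(n, W) = (4 + 2*(-2)) + n = (4 - 4) + n = 0 + n = n)
Z(b) = -9 + b**2
Z(8)*((9 - I(-3)) + S(0, -1)) = (-9 + 8**2)*((9 - 2*(-3)) + 0) = (-9 + 64)*((9 - 1*(-6)) + 0) = 55*((9 + 6) + 0) = 55*(15 + 0) = 55*15 = 825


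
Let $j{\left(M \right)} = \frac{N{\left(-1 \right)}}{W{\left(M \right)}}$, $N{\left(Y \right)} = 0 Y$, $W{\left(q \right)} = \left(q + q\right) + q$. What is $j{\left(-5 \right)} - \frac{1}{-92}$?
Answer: $\frac{1}{92} \approx 0.01087$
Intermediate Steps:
$W{\left(q \right)} = 3 q$ ($W{\left(q \right)} = 2 q + q = 3 q$)
$N{\left(Y \right)} = 0$
$j{\left(M \right)} = 0$ ($j{\left(M \right)} = \frac{0}{3 M} = 0 \frac{1}{3 M} = 0$)
$j{\left(-5 \right)} - \frac{1}{-92} = 0 - \frac{1}{-92} = 0 - - \frac{1}{92} = 0 + \frac{1}{92} = \frac{1}{92}$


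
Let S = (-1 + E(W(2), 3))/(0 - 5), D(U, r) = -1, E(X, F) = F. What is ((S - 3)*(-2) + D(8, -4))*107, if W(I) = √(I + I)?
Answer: 3103/5 ≈ 620.60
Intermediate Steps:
W(I) = √2*√I (W(I) = √(2*I) = √2*√I)
S = -⅖ (S = (-1 + 3)/(0 - 5) = 2/(-5) = 2*(-⅕) = -⅖ ≈ -0.40000)
((S - 3)*(-2) + D(8, -4))*107 = ((-⅖ - 3)*(-2) - 1)*107 = (-17/5*(-2) - 1)*107 = (34/5 - 1)*107 = (29/5)*107 = 3103/5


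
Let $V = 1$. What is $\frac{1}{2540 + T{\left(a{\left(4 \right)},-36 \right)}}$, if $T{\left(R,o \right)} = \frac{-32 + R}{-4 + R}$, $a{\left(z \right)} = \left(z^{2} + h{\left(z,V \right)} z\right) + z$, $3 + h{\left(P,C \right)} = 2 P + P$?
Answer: $\frac{13}{33026} \approx 0.00039363$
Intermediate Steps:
$h{\left(P,C \right)} = -3 + 3 P$ ($h{\left(P,C \right)} = -3 + \left(2 P + P\right) = -3 + 3 P$)
$a{\left(z \right)} = z + z^{2} + z \left(-3 + 3 z\right)$ ($a{\left(z \right)} = \left(z^{2} + \left(-3 + 3 z\right) z\right) + z = \left(z^{2} + z \left(-3 + 3 z\right)\right) + z = z + z^{2} + z \left(-3 + 3 z\right)$)
$T{\left(R,o \right)} = \frac{-32 + R}{-4 + R}$
$\frac{1}{2540 + T{\left(a{\left(4 \right)},-36 \right)}} = \frac{1}{2540 + \frac{-32 + 2 \cdot 4 \left(-1 + 2 \cdot 4\right)}{-4 + 2 \cdot 4 \left(-1 + 2 \cdot 4\right)}} = \frac{1}{2540 + \frac{-32 + 2 \cdot 4 \left(-1 + 8\right)}{-4 + 2 \cdot 4 \left(-1 + 8\right)}} = \frac{1}{2540 + \frac{-32 + 2 \cdot 4 \cdot 7}{-4 + 2 \cdot 4 \cdot 7}} = \frac{1}{2540 + \frac{-32 + 56}{-4 + 56}} = \frac{1}{2540 + \frac{1}{52} \cdot 24} = \frac{1}{2540 + \frac{6}{13}} = \frac{1}{\frac{33026}{13}} = \frac{13}{33026}$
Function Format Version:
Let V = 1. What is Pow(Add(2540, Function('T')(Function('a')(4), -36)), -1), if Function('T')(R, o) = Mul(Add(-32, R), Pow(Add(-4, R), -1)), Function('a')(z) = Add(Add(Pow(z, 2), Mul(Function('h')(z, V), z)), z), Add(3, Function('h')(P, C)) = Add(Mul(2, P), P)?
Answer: Rational(13, 33026) ≈ 0.00039363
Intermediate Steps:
Function('h')(P, C) = Add(-3, Mul(3, P)) (Function('h')(P, C) = Add(-3, Add(Mul(2, P), P)) = Add(-3, Mul(3, P)))
Function('a')(z) = Add(z, Pow(z, 2), Mul(z, Add(-3, Mul(3, z)))) (Function('a')(z) = Add(Add(Pow(z, 2), Mul(Add(-3, Mul(3, z)), z)), z) = Add(Add(Pow(z, 2), Mul(z, Add(-3, Mul(3, z)))), z) = Add(z, Pow(z, 2), Mul(z, Add(-3, Mul(3, z)))))
Function('T')(R, o) = Mul(Pow(Add(-4, R), -1), Add(-32, R))
Pow(Add(2540, Function('T')(Function('a')(4), -36)), -1) = Pow(Add(2540, Mul(Pow(Add(-4, Mul(2, 4, Add(-1, Mul(2, 4)))), -1), Add(-32, Mul(2, 4, Add(-1, Mul(2, 4)))))), -1) = Pow(Add(2540, Mul(Pow(Add(-4, Mul(2, 4, Add(-1, 8))), -1), Add(-32, Mul(2, 4, Add(-1, 8))))), -1) = Pow(Add(2540, Mul(Pow(Add(-4, Mul(2, 4, 7)), -1), Add(-32, Mul(2, 4, 7)))), -1) = Pow(Add(2540, Mul(Pow(Add(-4, 56), -1), Add(-32, 56))), -1) = Pow(Add(2540, Mul(Pow(52, -1), 24)), -1) = Pow(Add(2540, Mul(Rational(1, 52), 24)), -1) = Pow(Add(2540, Rational(6, 13)), -1) = Pow(Rational(33026, 13), -1) = Rational(13, 33026)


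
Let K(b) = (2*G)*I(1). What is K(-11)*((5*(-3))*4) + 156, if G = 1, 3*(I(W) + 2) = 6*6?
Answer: -1044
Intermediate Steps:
I(W) = 10 (I(W) = -2 + (6*6)/3 = -2 + (1/3)*36 = -2 + 12 = 10)
K(b) = 20 (K(b) = (2*1)*10 = 2*10 = 20)
K(-11)*((5*(-3))*4) + 156 = 20*((5*(-3))*4) + 156 = 20*(-15*4) + 156 = 20*(-60) + 156 = -1200 + 156 = -1044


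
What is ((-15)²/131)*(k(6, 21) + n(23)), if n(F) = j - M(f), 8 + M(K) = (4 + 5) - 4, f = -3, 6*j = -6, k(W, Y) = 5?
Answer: 1575/131 ≈ 12.023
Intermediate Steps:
j = -1 (j = (⅙)*(-6) = -1)
M(K) = -3 (M(K) = -8 + ((4 + 5) - 4) = -8 + (9 - 4) = -8 + 5 = -3)
n(F) = 2 (n(F) = -1 - 1*(-3) = -1 + 3 = 2)
((-15)²/131)*(k(6, 21) + n(23)) = ((-15)²/131)*(5 + 2) = (225*(1/131))*7 = (225/131)*7 = 1575/131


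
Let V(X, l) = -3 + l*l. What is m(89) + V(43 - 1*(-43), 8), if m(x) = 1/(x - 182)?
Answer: 5672/93 ≈ 60.989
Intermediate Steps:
m(x) = 1/(-182 + x)
V(X, l) = -3 + l²
m(89) + V(43 - 1*(-43), 8) = 1/(-182 + 89) + (-3 + 8²) = 1/(-93) + (-3 + 64) = -1/93 + 61 = 5672/93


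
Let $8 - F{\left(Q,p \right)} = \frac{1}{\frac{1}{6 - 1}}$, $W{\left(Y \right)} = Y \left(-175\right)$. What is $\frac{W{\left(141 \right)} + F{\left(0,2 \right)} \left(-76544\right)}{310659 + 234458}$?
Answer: $- \frac{254307}{545117} \approx -0.46652$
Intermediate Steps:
$W{\left(Y \right)} = - 175 Y$
$F{\left(Q,p \right)} = 3$ ($F{\left(Q,p \right)} = 8 - \frac{1}{\frac{1}{6 - 1}} = 8 - \frac{1}{\frac{1}{5}} = 8 - 5 = 3$)
$\frac{W{\left(141 \right)} + F{\left(0,2 \right)} \left(-76544\right)}{310659 + 234458} = \frac{\left(-175\right) 141 + 3 \left(-76544\right)}{310659 + 234458} = \frac{-24675 - 229632}{545117} = \left(-254307\right) \frac{1}{545117} = - \frac{254307}{545117}$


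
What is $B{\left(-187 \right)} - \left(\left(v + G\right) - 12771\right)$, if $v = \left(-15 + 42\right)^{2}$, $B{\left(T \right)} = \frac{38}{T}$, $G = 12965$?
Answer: $- \frac{172639}{187} \approx -923.2$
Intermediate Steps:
$v = 729$ ($v = 27^{2} = 729$)
$B{\left(-187 \right)} - \left(\left(v + G\right) - 12771\right) = \frac{38}{-187} - \left(\left(729 + 12965\right) - 12771\right) = 38 \left(- \frac{1}{187}\right) - \left(13694 - 12771\right) = - \frac{38}{187} - 923 = - \frac{172639}{187}$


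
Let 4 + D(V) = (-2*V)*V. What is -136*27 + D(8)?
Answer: -3804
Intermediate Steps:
D(V) = -4 - 2*V² (D(V) = -4 + (-2*V)*V = -4 - 2*V²)
-136*27 + D(8) = -136*27 + (-4 - 2*8²) = -3672 + (-4 - 2*64) = -3672 + (-4 - 128) = -3672 - 132 = -3804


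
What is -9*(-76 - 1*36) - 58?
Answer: 950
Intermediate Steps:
-9*(-76 - 1*36) - 58 = -9*(-76 - 36) - 58 = -9*(-112) - 58 = 1008 - 58 = 950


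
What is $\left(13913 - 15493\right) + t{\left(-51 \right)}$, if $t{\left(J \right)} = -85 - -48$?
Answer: $-1617$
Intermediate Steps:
$t{\left(J \right)} = -37$ ($t{\left(J \right)} = -85 + 48 = -37$)
$\left(13913 - 15493\right) + t{\left(-51 \right)} = \left(13913 - 15493\right) - 37 = -1580 - 37 = -1617$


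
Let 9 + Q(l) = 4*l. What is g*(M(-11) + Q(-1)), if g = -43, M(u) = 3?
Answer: 430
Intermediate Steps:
Q(l) = -9 + 4*l
g*(M(-11) + Q(-1)) = -43*(3 + (-9 + 4*(-1))) = -43*(3 + (-9 - 4)) = -43*(3 - 13) = -43*(-10) = 430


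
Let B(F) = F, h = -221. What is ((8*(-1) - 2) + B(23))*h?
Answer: -2873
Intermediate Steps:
((8*(-1) - 2) + B(23))*h = ((8*(-1) - 2) + 23)*(-221) = ((-8 - 2) + 23)*(-221) = (-10 + 23)*(-221) = 13*(-221) = -2873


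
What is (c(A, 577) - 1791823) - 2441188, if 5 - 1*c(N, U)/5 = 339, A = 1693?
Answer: -4234681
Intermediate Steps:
c(N, U) = -1670 (c(N, U) = 25 - 5*339 = 25 - 1695 = -1670)
(c(A, 577) - 1791823) - 2441188 = (-1670 - 1791823) - 2441188 = -1793493 - 2441188 = -4234681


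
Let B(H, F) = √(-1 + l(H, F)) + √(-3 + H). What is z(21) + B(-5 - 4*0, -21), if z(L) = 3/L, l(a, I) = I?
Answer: ⅐ + I*√22 + 2*I*√2 ≈ 0.14286 + 7.5188*I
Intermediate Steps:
B(H, F) = √(-1 + F) + √(-3 + H)
z(21) + B(-5 - 4*0, -21) = 3/21 + (√(-1 - 21) + √(-3 + (-5 - 4*0))) = 3*(1/21) + (√(-22) + √(-3 + (-5 + 0))) = ⅐ + (I*√22 + √(-3 - 5)) = ⅐ + (I*√22 + √(-8)) = ⅐ + (I*√22 + 2*I*√2) = ⅐ + I*√22 + 2*I*√2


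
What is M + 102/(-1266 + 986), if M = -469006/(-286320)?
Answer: 1276463/1002120 ≈ 1.2738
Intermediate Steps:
M = 234503/143160 (M = -469006*(-1/286320) = 234503/143160 ≈ 1.6380)
M + 102/(-1266 + 986) = 234503/143160 + 102/(-1266 + 986) = 234503/143160 + 102/(-280) = 234503/143160 - 1/280*102 = 234503/143160 - 51/140 = 1276463/1002120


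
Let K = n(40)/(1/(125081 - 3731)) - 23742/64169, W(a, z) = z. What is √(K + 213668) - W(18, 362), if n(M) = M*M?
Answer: -362 + 5*√32014591411880294/64169 ≈ 13580.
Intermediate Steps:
n(M) = M²
K = 12459053016258/64169 (K = 40²/(1/(125081 - 3731)) - 23742/64169 = 1600/(1/121350) - 23742*1/64169 = 1600/(1/121350) - 23742/64169 = 1600*121350 - 23742/64169 = 194160000 - 23742/64169 = 12459053016258/64169 ≈ 1.9416e+8)
√(K + 213668) - W(18, 362) = √(12459053016258/64169 + 213668) - 1*362 = √(12472763878150/64169) - 362 = 5*√32014591411880294/64169 - 362 = -362 + 5*√32014591411880294/64169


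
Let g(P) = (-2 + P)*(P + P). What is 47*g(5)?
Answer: 1410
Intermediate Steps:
g(P) = 2*P*(-2 + P) (g(P) = (-2 + P)*(2*P) = 2*P*(-2 + P))
47*g(5) = 47*(2*5*(-2 + 5)) = 47*(2*5*3) = 47*30 = 1410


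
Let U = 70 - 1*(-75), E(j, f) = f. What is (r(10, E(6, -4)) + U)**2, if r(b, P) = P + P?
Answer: 18769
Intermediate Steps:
r(b, P) = 2*P
U = 145 (U = 70 + 75 = 145)
(r(10, E(6, -4)) + U)**2 = (2*(-4) + 145)**2 = (-8 + 145)**2 = 137**2 = 18769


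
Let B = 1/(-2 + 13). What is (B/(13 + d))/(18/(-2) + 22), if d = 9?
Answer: 1/3146 ≈ 0.00031786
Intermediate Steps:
B = 1/11 ≈ 0.090909
(B/(13 + d))/(18/(-2) + 22) = ((1/11)/(13 + 9))/(18/(-2) + 22) = ((1/11)/22)/(18*(-1/2) + 22) = ((1/22)*(1/11))/(-9 + 22) = (1/242)/13 = (1/242)*(1/13) = 1/3146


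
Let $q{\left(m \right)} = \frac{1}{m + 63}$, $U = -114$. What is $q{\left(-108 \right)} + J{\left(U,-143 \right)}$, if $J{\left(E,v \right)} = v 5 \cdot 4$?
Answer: $- \frac{128701}{45} \approx -2860.0$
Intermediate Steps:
$J{\left(E,v \right)} = 20 v$ ($J{\left(E,v \right)} = 5 v 4 = 20 v$)
$q{\left(m \right)} = \frac{1}{63 + m}$
$q{\left(-108 \right)} + J{\left(U,-143 \right)} = \frac{1}{63 - 108} + 20 \left(-143\right) = \frac{1}{-45} - 2860 = - \frac{1}{45} - 2860 = - \frac{128701}{45}$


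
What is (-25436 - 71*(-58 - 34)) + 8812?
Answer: -10092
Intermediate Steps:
(-25436 - 71*(-58 - 34)) + 8812 = (-25436 - 71*(-92)) + 8812 = (-25436 + 6532) + 8812 = -18904 + 8812 = -10092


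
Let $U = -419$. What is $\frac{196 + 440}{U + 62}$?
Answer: $- \frac{212}{119} \approx -1.7815$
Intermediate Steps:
$\frac{196 + 440}{U + 62} = \frac{196 + 440}{-419 + 62} = \frac{636}{-357} = 636 \left(- \frac{1}{357}\right) = - \frac{212}{119}$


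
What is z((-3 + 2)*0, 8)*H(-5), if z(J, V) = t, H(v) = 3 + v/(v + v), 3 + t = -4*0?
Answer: -21/2 ≈ -10.500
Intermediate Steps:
t = -3 (t = -3 - 4*0 = -3 + 0 = -3)
H(v) = 7/2 (H(v) = 3 + v/((2*v)) = 3 + v*(1/(2*v)) = 3 + ½ = 7/2)
z(J, V) = -3
z((-3 + 2)*0, 8)*H(-5) = -3*7/2 = -21/2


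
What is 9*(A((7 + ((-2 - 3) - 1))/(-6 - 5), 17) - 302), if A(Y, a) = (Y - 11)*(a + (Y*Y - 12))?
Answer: -4283046/1331 ≈ -3217.9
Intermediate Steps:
A(Y, a) = (-11 + Y)*(-12 + a + Y²) (A(Y, a) = (-11 + Y)*(a + (Y² - 12)) = (-11 + Y)*(a + (-12 + Y²)) = (-11 + Y)*(-12 + a + Y²))
9*(A((7 + ((-2 - 3) - 1))/(-6 - 5), 17) - 302) = 9*((132 + ((7 + ((-2 - 3) - 1))/(-6 - 5))³ - 12*(7 + ((-2 - 3) - 1))/(-6 - 5) - 11*17 - 11*(7 + ((-2 - 3) - 1))²/(-6 - 5)² + ((7 + ((-2 - 3) - 1))/(-6 - 5))*17) - 302) = 9*((132 + ((7 + (-5 - 1))/(-11))³ - 12*(7 + (-5 - 1))/(-11) - 187 - 11*(7 + (-5 - 1))²/121 + ((7 + (-5 - 1))/(-11))*17) - 302) = 9*((132 + ((7 - 6)*(-1/11))³ - 12*(7 - 6)*(-1)/11 - 187 - 11*(7 - 6)²/121 + ((7 - 6)*(-1/11))*17) - 302) = 9*((132 + (1*(-1/11))³ - 12*(-1)/11 - 187 - 11*(1*(-1/11))² + (1*(-1/11))*17) - 302) = 9*((132 + (-1/11)³ - 12*(-1/11) - 187 - 11*(-1/11)² - 1/11*17) - 302) = 9*((132 - 1/1331 + 12/11 - 187 - 11*1/121 - 17/11) - 302) = 9*((132 - 1/1331 + 12/11 - 187 - 1/11 - 17/11) - 302) = 9*(-73932/1331 - 302) = 9*(-475894/1331) = -4283046/1331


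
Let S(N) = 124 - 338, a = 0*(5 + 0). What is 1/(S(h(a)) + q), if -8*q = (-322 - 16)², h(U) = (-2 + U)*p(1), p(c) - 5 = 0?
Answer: -2/28989 ≈ -6.8992e-5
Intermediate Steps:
p(c) = 5 (p(c) = 5 + 0 = 5)
a = 0 (a = 0*5 = 0)
h(U) = -10 + 5*U (h(U) = (-2 + U)*5 = -10 + 5*U)
q = -28561/2 (q = -(-322 - 16)²/8 = -⅛*(-338)² = -⅛*114244 = -28561/2 ≈ -14281.)
S(N) = -214
1/(S(h(a)) + q) = 1/(-214 - 28561/2) = 1/(-28989/2) = -2/28989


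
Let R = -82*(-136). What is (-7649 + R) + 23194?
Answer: 26697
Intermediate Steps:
R = 11152
(-7649 + R) + 23194 = (-7649 + 11152) + 23194 = 3503 + 23194 = 26697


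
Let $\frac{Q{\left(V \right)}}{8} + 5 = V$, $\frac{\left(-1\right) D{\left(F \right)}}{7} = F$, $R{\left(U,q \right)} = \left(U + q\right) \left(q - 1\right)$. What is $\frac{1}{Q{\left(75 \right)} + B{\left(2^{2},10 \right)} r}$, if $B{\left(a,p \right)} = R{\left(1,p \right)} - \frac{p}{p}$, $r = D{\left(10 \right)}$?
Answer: $- \frac{1}{6300} \approx -0.00015873$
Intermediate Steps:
$R{\left(U,q \right)} = \left(-1 + q\right) \left(U + q\right)$ ($R{\left(U,q \right)} = \left(U + q\right) \left(-1 + q\right) = \left(-1 + q\right) \left(U + q\right)$)
$D{\left(F \right)} = - 7 F$
$r = -70$ ($r = \left(-7\right) 10 = -70$)
$Q{\left(V \right)} = -40 + 8 V$
$B{\left(a,p \right)} = -2 + p^{2}$ ($B{\left(a,p \right)} = \left(p^{2} - 1 - p + 1 p\right) - \frac{p}{p} = \left(p^{2} - 1 - p + p\right) - 1 = \left(-1 + p^{2}\right) - 1 = -2 + p^{2}$)
$\frac{1}{Q{\left(75 \right)} + B{\left(2^{2},10 \right)} r} = \frac{1}{\left(-40 + 8 \cdot 75\right) + \left(-2 + 10^{2}\right) \left(-70\right)} = \frac{1}{\left(-40 + 600\right) + \left(-2 + 100\right) \left(-70\right)} = \frac{1}{560 + 98 \left(-70\right)} = \frac{1}{560 - 6860} = \frac{1}{-6300} = - \frac{1}{6300}$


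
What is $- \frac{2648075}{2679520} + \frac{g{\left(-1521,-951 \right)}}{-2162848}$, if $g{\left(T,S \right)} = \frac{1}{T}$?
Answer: $- \frac{3402871340543}{3443279294286} \approx -0.98827$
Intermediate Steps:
$- \frac{2648075}{2679520} + \frac{g{\left(-1521,-951 \right)}}{-2162848} = - \frac{2648075}{2679520} + \frac{1}{\left(-1521\right) \left(-2162848\right)} = \left(-2648075\right) \frac{1}{2679520} - - \frac{1}{3289691808} = - \frac{529615}{535904} + \frac{1}{3289691808} = - \frac{3402871340543}{3443279294286}$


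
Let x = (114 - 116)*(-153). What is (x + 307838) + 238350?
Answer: 546494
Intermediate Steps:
x = 306 (x = -2*(-153) = 306)
(x + 307838) + 238350 = (306 + 307838) + 238350 = 308144 + 238350 = 546494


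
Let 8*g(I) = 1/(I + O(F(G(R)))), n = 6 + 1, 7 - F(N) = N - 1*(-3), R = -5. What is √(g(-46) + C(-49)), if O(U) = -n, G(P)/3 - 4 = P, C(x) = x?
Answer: I*√2202362/212 ≈ 7.0002*I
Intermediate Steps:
G(P) = 12 + 3*P
F(N) = 4 - N (F(N) = 7 - (N - 1*(-3)) = 7 - (N + 3) = 7 - (3 + N) = 7 + (-3 - N) = 4 - N)
n = 7
O(U) = -7 (O(U) = -1*7 = -7)
g(I) = 1/(8*(-7 + I)) (g(I) = 1/(8*(I - 7)) = 1/(8*(-7 + I)))
√(g(-46) + C(-49)) = √(1/(8*(-7 - 46)) - 49) = √((⅛)/(-53) - 49) = √((⅛)*(-1/53) - 49) = √(-1/424 - 49) = √(-20777/424) = I*√2202362/212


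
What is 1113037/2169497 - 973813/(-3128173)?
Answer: 5594456673462/6786561938981 ≈ 0.82434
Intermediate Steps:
1113037/2169497 - 973813/(-3128173) = 1113037*(1/2169497) - 973813*(-1/3128173) = 1113037/2169497 + 973813/3128173 = 5594456673462/6786561938981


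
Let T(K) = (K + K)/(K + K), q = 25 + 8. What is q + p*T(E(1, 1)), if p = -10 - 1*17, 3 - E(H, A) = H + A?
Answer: 6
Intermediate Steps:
E(H, A) = 3 - A - H (E(H, A) = 3 - (H + A) = 3 - (A + H) = 3 + (-A - H) = 3 - A - H)
q = 33
T(K) = 1 (T(K) = (2*K)/((2*K)) = (2*K)*(1/(2*K)) = 1)
p = -27 (p = -10 - 17 = -27)
q + p*T(E(1, 1)) = 33 - 27*1 = 33 - 27 = 6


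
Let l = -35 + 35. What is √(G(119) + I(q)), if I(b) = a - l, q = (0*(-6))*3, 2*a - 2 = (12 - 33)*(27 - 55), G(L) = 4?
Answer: √299 ≈ 17.292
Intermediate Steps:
l = 0
a = 295 (a = 1 + ((12 - 33)*(27 - 55))/2 = 1 + (-21*(-28))/2 = 1 + (½)*588 = 1 + 294 = 295)
q = 0 (q = 0*3 = 0)
I(b) = 295 (I(b) = 295 - 1*0 = 295 + 0 = 295)
√(G(119) + I(q)) = √(4 + 295) = √299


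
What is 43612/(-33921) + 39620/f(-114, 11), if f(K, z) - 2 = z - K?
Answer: 1338411296/4307967 ≈ 310.68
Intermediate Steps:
f(K, z) = 2 + z - K (f(K, z) = 2 + (z - K) = 2 + z - K)
43612/(-33921) + 39620/f(-114, 11) = 43612/(-33921) + 39620/(2 + 11 - 1*(-114)) = 43612*(-1/33921) + 39620/(2 + 11 + 114) = -43612/33921 + 39620/127 = 1338411296/4307967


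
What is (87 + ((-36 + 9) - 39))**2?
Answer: 441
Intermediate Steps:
(87 + ((-36 + 9) - 39))**2 = (87 + (-27 - 39))**2 = (87 - 66)**2 = 21**2 = 441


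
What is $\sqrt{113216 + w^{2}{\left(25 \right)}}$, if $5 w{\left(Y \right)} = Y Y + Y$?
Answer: $2 \sqrt{32529} \approx 360.72$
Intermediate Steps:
$w{\left(Y \right)} = \frac{Y}{5} + \frac{Y^{2}}{5}$ ($w{\left(Y \right)} = \frac{Y Y + Y}{5} = \frac{Y^{2} + Y}{5} = \frac{Y + Y^{2}}{5} = \frac{Y}{5} + \frac{Y^{2}}{5}$)
$\sqrt{113216 + w^{2}{\left(25 \right)}} = \sqrt{113216 + \left(\frac{1}{5} \cdot 25 \left(1 + 25\right)\right)^{2}} = \sqrt{113216 + \left(\frac{1}{5} \cdot 25 \cdot 26\right)^{2}} = \sqrt{113216 + 130^{2}} = \sqrt{113216 + 16900} = \sqrt{130116} = 2 \sqrt{32529}$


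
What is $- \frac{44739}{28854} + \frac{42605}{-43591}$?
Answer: $- \frac{353282491}{139752746} \approx -2.5279$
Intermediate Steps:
$- \frac{44739}{28854} + \frac{42605}{-43591} = \left(-44739\right) \frac{1}{28854} + 42605 \left(- \frac{1}{43591}\right) = - \frac{4971}{3206} - \frac{42605}{43591} = - \frac{353282491}{139752746}$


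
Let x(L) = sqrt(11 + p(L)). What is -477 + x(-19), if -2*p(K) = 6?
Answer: -477 + 2*sqrt(2) ≈ -474.17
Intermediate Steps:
p(K) = -3 (p(K) = -1/2*6 = -3)
x(L) = 2*sqrt(2) (x(L) = sqrt(11 - 3) = sqrt(8) = 2*sqrt(2))
-477 + x(-19) = -477 + 2*sqrt(2)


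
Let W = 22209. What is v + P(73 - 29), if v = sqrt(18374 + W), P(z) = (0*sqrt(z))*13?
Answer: sqrt(40583) ≈ 201.45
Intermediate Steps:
P(z) = 0 (P(z) = 0*13 = 0)
v = sqrt(40583) (v = sqrt(18374 + 22209) = sqrt(40583) ≈ 201.45)
v + P(73 - 29) = sqrt(40583) + 0 = sqrt(40583)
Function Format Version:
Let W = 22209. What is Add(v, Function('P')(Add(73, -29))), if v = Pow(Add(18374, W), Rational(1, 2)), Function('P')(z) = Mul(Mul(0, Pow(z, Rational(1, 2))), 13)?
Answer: Pow(40583, Rational(1, 2)) ≈ 201.45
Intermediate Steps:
Function('P')(z) = 0 (Function('P')(z) = Mul(0, 13) = 0)
v = Pow(40583, Rational(1, 2)) (v = Pow(Add(18374, 22209), Rational(1, 2)) = Pow(40583, Rational(1, 2)) ≈ 201.45)
Add(v, Function('P')(Add(73, -29))) = Add(Pow(40583, Rational(1, 2)), 0) = Pow(40583, Rational(1, 2))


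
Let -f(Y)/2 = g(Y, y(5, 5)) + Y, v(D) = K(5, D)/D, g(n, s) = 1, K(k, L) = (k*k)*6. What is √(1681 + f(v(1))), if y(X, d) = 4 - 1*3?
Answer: √1379 ≈ 37.135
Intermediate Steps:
y(X, d) = 1 (y(X, d) = 4 - 3 = 1)
K(k, L) = 6*k² (K(k, L) = k²*6 = 6*k²)
v(D) = 150/D (v(D) = (6*5²)/D = (6*25)/D = 150/D)
f(Y) = -2 - 2*Y (f(Y) = -2*(1 + Y) = -2 - 2*Y)
√(1681 + f(v(1))) = √(1681 + (-2 - 300/1)) = √(1681 + (-2 - 300)) = √(1681 - 302) = √1379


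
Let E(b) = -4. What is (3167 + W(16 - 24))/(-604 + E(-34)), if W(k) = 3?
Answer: -1585/304 ≈ -5.2138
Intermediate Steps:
(3167 + W(16 - 24))/(-604 + E(-34)) = (3167 + 3)/(-604 - 4) = 3170/(-608) = 3170*(-1/608) = -1585/304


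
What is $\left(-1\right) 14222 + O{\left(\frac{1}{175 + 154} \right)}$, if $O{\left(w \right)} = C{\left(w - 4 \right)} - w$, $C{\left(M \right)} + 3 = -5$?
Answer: $- \frac{4681671}{329} \approx -14230.0$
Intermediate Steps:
$C{\left(M \right)} = -8$ ($C{\left(M \right)} = -3 - 5 = -8$)
$O{\left(w \right)} = -8 - w$
$\left(-1\right) 14222 + O{\left(\frac{1}{175 + 154} \right)} = \left(-1\right) 14222 - \left(8 + \frac{1}{175 + 154}\right) = -14222 - \frac{2633}{329} = - \frac{4681671}{329}$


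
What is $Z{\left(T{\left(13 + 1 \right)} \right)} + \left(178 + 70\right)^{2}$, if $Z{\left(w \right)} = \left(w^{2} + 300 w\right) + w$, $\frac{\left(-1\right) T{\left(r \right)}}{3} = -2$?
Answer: $63346$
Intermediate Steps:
$T{\left(r \right)} = 6$ ($T{\left(r \right)} = \left(-3\right) \left(-2\right) = 6$)
$Z{\left(w \right)} = w^{2} + 301 w$
$Z{\left(T{\left(13 + 1 \right)} \right)} + \left(178 + 70\right)^{2} = 6 \left(301 + 6\right) + \left(178 + 70\right)^{2} = 6 \cdot 307 + 248^{2} = 1842 + 61504 = 63346$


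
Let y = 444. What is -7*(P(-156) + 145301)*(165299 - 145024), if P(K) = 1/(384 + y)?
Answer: -17074887325825/828 ≈ -2.0622e+10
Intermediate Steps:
P(K) = 1/828 (P(K) = 1/(384 + 444) = 1/828)
-7*(P(-156) + 145301)*(165299 - 145024) = -7*(1/828 + 145301)*(165299 - 145024) = -842164603*20275/828 = -7*2439269617975/828 = -17074887325825/828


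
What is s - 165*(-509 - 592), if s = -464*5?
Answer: 179345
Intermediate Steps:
s = -2320
s - 165*(-509 - 592) = -2320 - 165*(-509 - 592) = -2320 - 165*(-1101) = -2320 + 181665 = 179345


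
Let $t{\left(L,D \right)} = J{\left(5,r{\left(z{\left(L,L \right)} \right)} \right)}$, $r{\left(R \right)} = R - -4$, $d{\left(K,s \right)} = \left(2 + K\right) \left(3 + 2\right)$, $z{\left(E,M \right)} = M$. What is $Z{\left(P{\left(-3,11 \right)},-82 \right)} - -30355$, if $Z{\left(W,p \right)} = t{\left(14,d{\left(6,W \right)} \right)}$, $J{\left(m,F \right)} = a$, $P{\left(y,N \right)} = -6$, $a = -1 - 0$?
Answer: $30354$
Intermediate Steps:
$d{\left(K,s \right)} = 10 + 5 K$ ($d{\left(K,s \right)} = \left(2 + K\right) 5 = 10 + 5 K$)
$a = -1$ ($a = -1 + 0 = -1$)
$r{\left(R \right)} = 4 + R$ ($r{\left(R \right)} = R + 4 = 4 + R$)
$J{\left(m,F \right)} = -1$
$t{\left(L,D \right)} = -1$
$Z{\left(W,p \right)} = -1$
$Z{\left(P{\left(-3,11 \right)},-82 \right)} - -30355 = -1 - -30355 = -1 + 30355 = 30354$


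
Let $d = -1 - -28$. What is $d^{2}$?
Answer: $729$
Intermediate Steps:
$d = 27$ ($d = -1 + 28 = 27$)
$d^{2} = 27^{2} = 729$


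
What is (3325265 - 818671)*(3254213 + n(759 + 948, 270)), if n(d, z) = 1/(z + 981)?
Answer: 10204395468939616/1251 ≈ 8.1570e+12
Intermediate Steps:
n(d, z) = 1/(981 + z)
(3325265 - 818671)*(3254213 + n(759 + 948, 270)) = (3325265 - 818671)*(3254213 + 1/(981 + 270)) = 2506594*(3254213 + 1/1251) = 2506594*(4071020464/1251) = 10204395468939616/1251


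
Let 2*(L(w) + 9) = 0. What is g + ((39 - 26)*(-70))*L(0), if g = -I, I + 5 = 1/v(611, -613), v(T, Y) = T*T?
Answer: 3059365594/373321 ≈ 8195.0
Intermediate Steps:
L(w) = -9 (L(w) = -9 + (1/2)*0 = -9 + 0 = -9)
v(T, Y) = T**2
I = -1866604/373321 (I = -5 + 1/(611**2) = -5 + 1/373321 = -1866604/373321 ≈ -5.0000)
g = 1866604/373321 (g = -1*(-1866604/373321) = 1866604/373321 ≈ 5.0000)
g + ((39 - 26)*(-70))*L(0) = 1866604/373321 + ((39 - 26)*(-70))*(-9) = 1866604/373321 + (13*(-70))*(-9) = 1866604/373321 - 910*(-9) = 1866604/373321 + 8190 = 3059365594/373321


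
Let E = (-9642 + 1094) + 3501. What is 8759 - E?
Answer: 13806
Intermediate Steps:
E = -5047 (E = -8548 + 3501 = -5047)
8759 - E = 8759 - 1*(-5047) = 8759 + 5047 = 13806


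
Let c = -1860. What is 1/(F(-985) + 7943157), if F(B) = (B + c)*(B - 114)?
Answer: 1/11069812 ≈ 9.0336e-8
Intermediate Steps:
F(B) = (-1860 + B)*(-114 + B) (F(B) = (B - 1860)*(B - 114) = (-1860 + B)*(-114 + B))
1/(F(-985) + 7943157) = 1/((212040 + (-985)² - 1974*(-985)) + 7943157) = 1/((212040 + 970225 + 1944390) + 7943157) = 1/(3126655 + 7943157) = 1/11069812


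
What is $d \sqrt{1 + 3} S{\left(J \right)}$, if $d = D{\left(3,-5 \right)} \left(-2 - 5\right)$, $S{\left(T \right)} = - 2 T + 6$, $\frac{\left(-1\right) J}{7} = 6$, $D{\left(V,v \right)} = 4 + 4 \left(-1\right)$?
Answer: $0$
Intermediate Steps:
$D{\left(V,v \right)} = 0$ ($D{\left(V,v \right)} = 4 - 4 = 0$)
$J = -42$ ($J = \left(-7\right) 6 = -42$)
$S{\left(T \right)} = 6 - 2 T$
$d = 0$ ($d = 0 \left(-2 - 5\right) = 0 \left(-7\right) = 0$)
$d \sqrt{1 + 3} S{\left(J \right)} = 0 \sqrt{1 + 3} \left(6 - -84\right) = 0 \sqrt{4} \left(6 + 84\right) = 0 \cdot 2 \cdot 90 = 0 \cdot 90 = 0$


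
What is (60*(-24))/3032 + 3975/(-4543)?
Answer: -2324265/1721797 ≈ -1.3499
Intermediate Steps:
(60*(-24))/3032 + 3975/(-4543) = -1440*1/3032 + 3975*(-1/4543) = -180/379 - 3975/4543 = -2324265/1721797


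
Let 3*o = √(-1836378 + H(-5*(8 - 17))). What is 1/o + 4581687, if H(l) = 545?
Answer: 4581687 - 3*I*√1835833/1835833 ≈ 4.5817e+6 - 0.0022141*I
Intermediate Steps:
o = I*√1835833/3 (o = √(-1836378 + 545)/3 = √(-1835833)/3 = (I*√1835833)/3 = I*√1835833/3 ≈ 451.64*I)
1/o + 4581687 = 1/(I*√1835833/3) + 4581687 = -3*I*√1835833/1835833 + 4581687 = 4581687 - 3*I*√1835833/1835833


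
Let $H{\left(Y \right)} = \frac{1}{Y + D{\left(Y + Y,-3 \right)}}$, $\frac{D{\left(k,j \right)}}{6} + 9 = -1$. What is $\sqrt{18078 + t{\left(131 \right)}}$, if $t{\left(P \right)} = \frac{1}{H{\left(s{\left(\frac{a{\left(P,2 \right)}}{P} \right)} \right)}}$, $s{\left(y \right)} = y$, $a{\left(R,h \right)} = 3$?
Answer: $\frac{\sqrt{309207291}}{131} \approx 134.23$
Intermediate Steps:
$D{\left(k,j \right)} = -60$ ($D{\left(k,j \right)} = -54 + 6 \left(-1\right) = -54 - 6 = -60$)
$H{\left(Y \right)} = \frac{1}{-60 + Y}$ ($H{\left(Y \right)} = \frac{1}{Y - 60} = \frac{1}{-60 + Y}$)
$t{\left(P \right)} = -60 + \frac{3}{P}$ ($t{\left(P \right)} = \frac{1}{\frac{1}{-60 + \frac{3}{P}}} = -60 + \frac{3}{P}$)
$\sqrt{18078 + t{\left(131 \right)}} = \sqrt{18078 - \left(60 - \frac{3}{131}\right)} = \sqrt{18078 + \left(-60 + 3 \cdot \frac{1}{131}\right)} = \sqrt{18078 + \left(-60 + \frac{3}{131}\right)} = \sqrt{18078 - \frac{7857}{131}} = \sqrt{\frac{2360361}{131}} = \frac{\sqrt{309207291}}{131}$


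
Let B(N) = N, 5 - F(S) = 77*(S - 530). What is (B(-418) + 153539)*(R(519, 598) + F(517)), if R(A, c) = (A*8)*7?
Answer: 4604348470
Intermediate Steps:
R(A, c) = 56*A (R(A, c) = (8*A)*7 = 56*A)
F(S) = 40815 - 77*S (F(S) = 5 - 77*(S - 530) = 5 - 77*(-530 + S) = 5 - (-40810 + 77*S) = 5 + (40810 - 77*S) = 40815 - 77*S)
(B(-418) + 153539)*(R(519, 598) + F(517)) = (-418 + 153539)*(56*519 + (40815 - 77*517)) = 153121*(29064 + (40815 - 39809)) = 153121*(29064 + 1006) = 153121*30070 = 4604348470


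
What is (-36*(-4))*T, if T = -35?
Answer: -5040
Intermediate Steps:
(-36*(-4))*T = -36*(-4)*(-35) = 144*(-35) = -5040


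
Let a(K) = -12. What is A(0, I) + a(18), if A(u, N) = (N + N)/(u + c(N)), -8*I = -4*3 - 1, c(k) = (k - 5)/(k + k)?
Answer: -817/54 ≈ -15.130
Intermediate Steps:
c(k) = (-5 + k)/(2*k) (c(k) = (-5 + k)/((2*k)) = (-5 + k)*(1/(2*k)) = (-5 + k)/(2*k))
I = 13/8 (I = -(-4*3 - 1)/8 = -(-12 - 1)/8 = -⅛*(-13) = 13/8 ≈ 1.6250)
A(u, N) = 2*N/(u + (-5 + N)/(2*N)) (A(u, N) = (N + N)/(u + (-5 + N)/(2*N)) = (2*N)/(u + (-5 + N)/(2*N)) = 2*N/(u + (-5 + N)/(2*N)))
A(0, I) + a(18) = 4*(13/8)²/(-5 + 13/8 + 2*(13/8)*0) - 12 = 4*(169/64)/(-5 + 13/8 + 0) - 12 = 4*(169/64)/(-27/8) - 12 = 4*(169/64)*(-8/27) - 12 = -169/54 - 12 = -817/54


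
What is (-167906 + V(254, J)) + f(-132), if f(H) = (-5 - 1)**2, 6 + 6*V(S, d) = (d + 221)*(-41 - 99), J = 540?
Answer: -556883/3 ≈ -1.8563e+5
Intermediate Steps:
V(S, d) = -15473/3 - 70*d/3 (V(S, d) = -1 + ((d + 221)*(-41 - 99))/6 = -1 + ((221 + d)*(-140))/6 = -1 + (-30940 - 140*d)/6 = -1 + (-15470/3 - 70*d/3) = -15473/3 - 70*d/3)
f(H) = 36 (f(H) = (-6)**2 = 36)
(-167906 + V(254, J)) + f(-132) = (-167906 + (-15473/3 - 70/3*540)) + 36 = (-167906 + (-15473/3 - 12600)) + 36 = (-167906 - 53273/3) + 36 = -556991/3 + 36 = -556883/3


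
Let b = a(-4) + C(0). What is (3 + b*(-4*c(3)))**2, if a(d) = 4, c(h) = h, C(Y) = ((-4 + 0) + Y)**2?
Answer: 56169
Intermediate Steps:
C(Y) = (-4 + Y)**2
b = 20 (b = 4 + (-4 + 0)**2 = 4 + (-4)**2 = 4 + 16 = 20)
(3 + b*(-4*c(3)))**2 = (3 + 20*(-4*3))**2 = (3 + 20*(-12))**2 = (3 - 240)**2 = (-237)**2 = 56169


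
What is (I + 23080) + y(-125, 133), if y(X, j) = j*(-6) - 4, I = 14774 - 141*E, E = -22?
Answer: 40154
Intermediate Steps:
I = 17876 (I = 14774 - 141*(-22) = 14774 + 3102 = 17876)
y(X, j) = -4 - 6*j (y(X, j) = -6*j - 4 = -4 - 6*j)
(I + 23080) + y(-125, 133) = (17876 + 23080) + (-4 - 6*133) = 40956 + (-4 - 798) = 40956 - 802 = 40154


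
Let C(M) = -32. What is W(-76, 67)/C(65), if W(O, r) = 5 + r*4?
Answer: -273/32 ≈ -8.5313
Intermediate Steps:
W(O, r) = 5 + 4*r
W(-76, 67)/C(65) = (5 + 4*67)/(-32) = (5 + 268)*(-1/32) = 273*(-1/32) = -273/32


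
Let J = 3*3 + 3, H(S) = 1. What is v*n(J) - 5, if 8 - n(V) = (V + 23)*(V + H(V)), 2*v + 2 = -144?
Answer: 32626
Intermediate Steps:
v = -73 (v = -1 + (½)*(-144) = -1 - 72 = -73)
J = 12 (J = 9 + 3 = 12)
n(V) = 8 - (1 + V)*(23 + V) (n(V) = 8 - (V + 23)*(V + 1) = 8 - (23 + V)*(1 + V) = 8 - (1 + V)*(23 + V))
v*n(J) - 5 = -73*(-15 - 1*12² - 24*12) - 5 = -73*(-15 - 1*144 - 288) - 5 = -73*(-15 - 144 - 288) - 5 = -73*(-447) - 5 = 32631 - 5 = 32626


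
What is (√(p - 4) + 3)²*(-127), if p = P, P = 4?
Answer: -1143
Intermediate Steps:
p = 4
(√(p - 4) + 3)²*(-127) = (√(4 - 4) + 3)²*(-127) = (√0 + 3)²*(-127) = (0 + 3)²*(-127) = 3²*(-127) = 9*(-127) = -1143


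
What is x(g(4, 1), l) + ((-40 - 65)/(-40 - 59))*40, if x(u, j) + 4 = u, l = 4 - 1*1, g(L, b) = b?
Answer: 1301/33 ≈ 39.424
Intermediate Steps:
l = 3 (l = 4 - 1 = 3)
x(u, j) = -4 + u
x(g(4, 1), l) + ((-40 - 65)/(-40 - 59))*40 = (-4 + 1) + ((-40 - 65)/(-40 - 59))*40 = -3 - 105/(-99)*40 = -3 - 105*(-1/99)*40 = -3 + (35/33)*40 = -3 + 1400/33 = 1301/33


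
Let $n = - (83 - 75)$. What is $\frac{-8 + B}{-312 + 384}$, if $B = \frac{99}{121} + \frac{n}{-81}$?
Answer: $- \frac{6311}{64152} \approx -0.098376$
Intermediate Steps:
$n = -8$ ($n = - (83 - 75) = \left(-1\right) 8 = -8$)
$B = \frac{817}{891}$ ($B = \frac{99}{121} - \frac{8}{-81} = 99 \cdot \frac{1}{121} - - \frac{8}{81} = \frac{9}{11} + \frac{8}{81} = \frac{817}{891} \approx 0.91695$)
$\frac{-8 + B}{-312 + 384} = \frac{-8 + \frac{817}{891}}{-312 + 384} = - \frac{6311}{891 \cdot 72} = \left(- \frac{6311}{891}\right) \frac{1}{72} = - \frac{6311}{64152}$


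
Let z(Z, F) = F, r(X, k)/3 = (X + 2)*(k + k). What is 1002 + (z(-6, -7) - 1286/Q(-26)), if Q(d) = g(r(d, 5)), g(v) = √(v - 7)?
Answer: 995 + 1286*I*√727/727 ≈ 995.0 + 47.695*I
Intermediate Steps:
r(X, k) = 6*k*(2 + X) (r(X, k) = 3*((X + 2)*(k + k)) = 3*((2 + X)*(2*k)) = 3*(2*k*(2 + X)) = 6*k*(2 + X))
g(v) = √(-7 + v)
Q(d) = √(53 + 30*d) (Q(d) = √(-7 + 6*5*(2 + d)) = √(-7 + (60 + 30*d)) = √(53 + 30*d))
1002 + (z(-6, -7) - 1286/Q(-26)) = 1002 + (-7 - 1286/√(53 + 30*(-26))) = 1002 + (-7 - 1286/√(53 - 780)) = 1002 + (-7 - 1286*(-I*√727/727)) = 1002 + (-7 - (-1286)*I*√727/727) = 1002 + (-7 + 1286*I*√727/727) = 995 + 1286*I*√727/727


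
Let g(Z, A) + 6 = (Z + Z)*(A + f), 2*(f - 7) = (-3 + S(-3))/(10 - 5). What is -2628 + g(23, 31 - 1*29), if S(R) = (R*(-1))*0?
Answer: -11169/5 ≈ -2233.8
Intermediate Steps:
S(R) = 0 (S(R) = -R*0 = 0)
f = 67/10 (f = 7 + ((-3 + 0)/(10 - 5))/2 = 7 + (-3/5)/2 = 7 + (-3*⅕)/2 = 7 + (½)*(-⅗) = 7 - 3/10 = 67/10 ≈ 6.7000)
g(Z, A) = -6 + 2*Z*(67/10 + A) (g(Z, A) = -6 + (Z + Z)*(A + 67/10) = -6 + (2*Z)*(67/10 + A) = -6 + 2*Z*(67/10 + A))
-2628 + g(23, 31 - 1*29) = -2628 + (-6 + (67/5)*23 + 2*(31 - 1*29)*23) = -2628 + (-6 + 1541/5 + 2*(31 - 29)*23) = -2628 + (-6 + 1541/5 + 2*2*23) = -2628 + (-6 + 1541/5 + 92) = -2628 + 1971/5 = -11169/5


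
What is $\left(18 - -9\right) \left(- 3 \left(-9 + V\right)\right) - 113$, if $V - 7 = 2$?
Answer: $-113$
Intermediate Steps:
$V = 9$ ($V = 7 + 2 = 9$)
$\left(18 - -9\right) \left(- 3 \left(-9 + V\right)\right) - 113 = \left(18 - -9\right) \left(- 3 \left(-9 + 9\right)\right) - 113 = \left(18 + 9\right) \left(\left(-3\right) 0\right) - 113 = 27 \cdot 0 - 113 = 0 - 113 = -113$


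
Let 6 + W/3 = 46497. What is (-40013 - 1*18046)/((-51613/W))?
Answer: 8097662907/51613 ≈ 1.5689e+5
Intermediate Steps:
W = 139473 (W = -18 + 3*46497 = -18 + 139491 = 139473)
(-40013 - 1*18046)/((-51613/W)) = (-40013 - 1*18046)/((-51613/139473)) = (-40013 - 18046)/((-51613*1/139473)) = -58059/(-51613/139473) = -58059*(-139473/51613) = 8097662907/51613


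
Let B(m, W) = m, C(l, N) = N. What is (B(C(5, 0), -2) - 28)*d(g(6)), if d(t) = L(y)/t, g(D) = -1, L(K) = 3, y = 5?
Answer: 84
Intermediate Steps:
d(t) = 3/t
(B(C(5, 0), -2) - 28)*d(g(6)) = (0 - 28)*(3/(-1)) = -84*(-1) = -28*(-3) = 84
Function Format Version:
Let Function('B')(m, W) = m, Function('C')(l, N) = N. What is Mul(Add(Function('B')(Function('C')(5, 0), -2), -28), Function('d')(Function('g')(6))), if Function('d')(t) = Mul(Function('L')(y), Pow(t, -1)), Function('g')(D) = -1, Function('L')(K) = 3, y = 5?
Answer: 84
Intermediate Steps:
Function('d')(t) = Mul(3, Pow(t, -1))
Mul(Add(Function('B')(Function('C')(5, 0), -2), -28), Function('d')(Function('g')(6))) = Mul(Add(0, -28), Mul(3, Pow(-1, -1))) = Mul(-28, Mul(3, -1)) = Mul(-28, -3) = 84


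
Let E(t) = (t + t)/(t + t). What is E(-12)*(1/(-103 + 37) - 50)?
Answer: -3301/66 ≈ -50.015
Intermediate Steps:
E(t) = 1 (E(t) = (2*t)/((2*t)) = (2*t)*(1/(2*t)) = 1)
E(-12)*(1/(-103 + 37) - 50) = 1*(1/(-103 + 37) - 50) = 1*(1/(-66) - 50) = 1*(-1/66 - 50) = 1*(-3301/66) = -3301/66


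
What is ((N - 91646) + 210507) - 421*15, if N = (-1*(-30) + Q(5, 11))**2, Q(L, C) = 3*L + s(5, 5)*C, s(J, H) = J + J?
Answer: 136571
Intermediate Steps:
s(J, H) = 2*J
Q(L, C) = 3*L + 10*C (Q(L, C) = 3*L + (2*5)*C = 3*L + 10*C)
N = 24025 (N = (-1*(-30) + (3*5 + 10*11))**2 = (30 + (15 + 110))**2 = (30 + 125)**2 = 155**2 = 24025)
((N - 91646) + 210507) - 421*15 = ((24025 - 91646) + 210507) - 421*15 = (-67621 + 210507) - 6315 = 142886 - 6315 = 136571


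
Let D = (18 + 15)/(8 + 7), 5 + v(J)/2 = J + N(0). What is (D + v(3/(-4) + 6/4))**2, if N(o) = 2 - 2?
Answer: 3969/100 ≈ 39.690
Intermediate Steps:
N(o) = 0
v(J) = -10 + 2*J (v(J) = -10 + 2*(J + 0) = -10 + 2*J)
D = 11/5 (D = 33/15 = 33*(1/15) = 11/5 ≈ 2.2000)
(D + v(3/(-4) + 6/4))**2 = (11/5 + (-10 + 2*(3/(-4) + 6/4)))**2 = (11/5 + (-10 + 2*(3*(-1/4) + 6*(1/4))))**2 = (11/5 + (-10 + 2*(-3/4 + 3/2)))**2 = (11/5 + (-10 + 2*(3/4)))**2 = (11/5 + (-10 + 3/2))**2 = (11/5 - 17/2)**2 = (-63/10)**2 = 3969/100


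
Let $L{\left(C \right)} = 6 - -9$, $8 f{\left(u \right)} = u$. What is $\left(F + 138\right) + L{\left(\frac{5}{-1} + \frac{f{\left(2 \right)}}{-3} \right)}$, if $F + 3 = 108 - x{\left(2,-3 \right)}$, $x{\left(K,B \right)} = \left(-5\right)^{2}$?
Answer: $233$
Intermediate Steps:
$x{\left(K,B \right)} = 25$
$f{\left(u \right)} = \frac{u}{8}$
$L{\left(C \right)} = 15$ ($L{\left(C \right)} = 6 + 9 = 15$)
$F = 80$ ($F = -3 + \left(108 - 25\right) = -3 + 83 = 80$)
$\left(F + 138\right) + L{\left(\frac{5}{-1} + \frac{f{\left(2 \right)}}{-3} \right)} = \left(80 + 138\right) + 15 = 218 + 15 = 233$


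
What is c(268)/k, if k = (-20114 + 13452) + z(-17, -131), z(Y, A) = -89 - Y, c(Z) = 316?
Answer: -158/3367 ≈ -0.046926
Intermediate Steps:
k = -6734 (k = (-20114 + 13452) + (-89 - 1*(-17)) = -6662 + (-89 + 17) = -6662 - 72 = -6734)
c(268)/k = 316/(-6734) = 316*(-1/6734) = -158/3367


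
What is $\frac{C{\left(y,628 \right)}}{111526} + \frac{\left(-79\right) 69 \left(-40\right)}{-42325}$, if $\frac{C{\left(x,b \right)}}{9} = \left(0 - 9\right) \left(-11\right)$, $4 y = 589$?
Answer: $- \frac{4855883493}{944067590} \approx -5.1436$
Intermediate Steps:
$y = \frac{589}{4}$ ($y = \frac{1}{4} \cdot 589 = \frac{589}{4} \approx 147.25$)
$C{\left(x,b \right)} = 891$ ($C{\left(x,b \right)} = 9 \left(0 - 9\right) \left(-11\right) = 9 \left(\left(-9\right) \left(-11\right)\right) = 9 \cdot 99 = 891$)
$\frac{C{\left(y,628 \right)}}{111526} + \frac{\left(-79\right) 69 \left(-40\right)}{-42325} = \frac{891}{111526} + \frac{\left(-79\right) 69 \left(-40\right)}{-42325} = 891 \cdot \frac{1}{111526} + \left(-5451\right) \left(-40\right) \left(- \frac{1}{42325}\right) = \frac{891}{111526} + 218040 \left(- \frac{1}{42325}\right) = \frac{891}{111526} - \frac{43608}{8465} = - \frac{4855883493}{944067590}$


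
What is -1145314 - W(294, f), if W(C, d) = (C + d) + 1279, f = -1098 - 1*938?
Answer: -1144851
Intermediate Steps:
f = -2036 (f = -1098 - 938 = -2036)
W(C, d) = 1279 + C + d
-1145314 - W(294, f) = -1145314 - (1279 + 294 - 2036) = -1145314 - 1*(-463) = -1145314 + 463 = -1144851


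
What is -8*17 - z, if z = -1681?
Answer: 1545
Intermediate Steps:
-8*17 - z = -8*17 - 1*(-1681) = -136 + 1681 = 1545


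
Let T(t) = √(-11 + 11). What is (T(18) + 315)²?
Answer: 99225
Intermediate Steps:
T(t) = 0 (T(t) = √0 = 0)
(T(18) + 315)² = (0 + 315)² = 315² = 99225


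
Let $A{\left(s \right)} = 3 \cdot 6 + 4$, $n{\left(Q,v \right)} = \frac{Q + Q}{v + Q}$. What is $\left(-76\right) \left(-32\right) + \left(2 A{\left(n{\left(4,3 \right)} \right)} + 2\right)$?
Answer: $2478$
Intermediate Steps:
$n{\left(Q,v \right)} = \frac{2 Q}{Q + v}$
$A{\left(s \right)} = 22$ ($A{\left(s \right)} = 18 + 4 = 22$)
$\left(-76\right) \left(-32\right) + \left(2 A{\left(n{\left(4,3 \right)} \right)} + 2\right) = \left(-76\right) \left(-32\right) + \left(2 \cdot 22 + 2\right) = 2432 + \left(44 + 2\right) = 2432 + 46 = 2478$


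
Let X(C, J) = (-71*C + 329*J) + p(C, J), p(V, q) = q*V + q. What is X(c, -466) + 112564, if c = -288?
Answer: 113440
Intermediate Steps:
p(V, q) = q + V*q (p(V, q) = V*q + q = q + V*q)
X(C, J) = -71*C + 329*J + J*(1 + C) (X(C, J) = (-71*C + 329*J) + J*(1 + C) = -71*C + 329*J + J*(1 + C))
X(c, -466) + 112564 = (-71*(-288) + 330*(-466) - 288*(-466)) + 112564 = (20448 - 153780 + 134208) + 112564 = 876 + 112564 = 113440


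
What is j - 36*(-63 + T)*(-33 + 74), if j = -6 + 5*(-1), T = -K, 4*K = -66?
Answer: 68623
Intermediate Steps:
K = -33/2 (K = (¼)*(-66) = -33/2 ≈ -16.500)
T = 33/2 (T = -1*(-33/2) = 33/2 ≈ 16.500)
j = -11 (j = -6 - 5 = -11)
j - 36*(-63 + T)*(-33 + 74) = -11 - 36*(-63 + 33/2)*(-33 + 74) = -11 - (-1674)*41 = -11 - 36*(-3813/2) = -11 + 68634 = 68623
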